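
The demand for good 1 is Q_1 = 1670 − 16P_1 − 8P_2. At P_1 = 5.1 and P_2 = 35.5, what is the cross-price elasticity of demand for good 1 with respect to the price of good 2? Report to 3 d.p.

-0.218

At P_1 = 5.1 and P_2 = 35.5: Q_1 = 1304.4.
∂Q_1/∂P_2 = -8.
ε = (∂Q_1/∂P_2)(P_2/Q_1) = -8 × (35.5/1304.4) ≈ -0.218.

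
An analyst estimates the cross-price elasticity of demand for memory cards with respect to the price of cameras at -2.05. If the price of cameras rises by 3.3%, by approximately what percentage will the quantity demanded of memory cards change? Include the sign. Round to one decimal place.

%ΔQ ≈ ε × %ΔP of cameras = -2.05 × (3.3%) = -6.8%.
Demand for memory cards falls by about 6.8%.

-6.8%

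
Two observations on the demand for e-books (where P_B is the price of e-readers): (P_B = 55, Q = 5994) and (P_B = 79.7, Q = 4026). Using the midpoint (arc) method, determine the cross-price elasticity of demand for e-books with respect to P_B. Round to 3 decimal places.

-1.071

ΔQ_A = 4026 − 5994 = -1968; ΔP_B = 79.7 − 55 = 24.7.
Midpoints: Q̄_A = 5010.0, P̄_B = 67.35.
ε = (ΔQ_A/Q̄_A)/(ΔP_B/P̄_B) = (-1968/5010.0)/(24.7/67.35) ≈ -1.071.
ε < 0: e-books and e-readers are complements.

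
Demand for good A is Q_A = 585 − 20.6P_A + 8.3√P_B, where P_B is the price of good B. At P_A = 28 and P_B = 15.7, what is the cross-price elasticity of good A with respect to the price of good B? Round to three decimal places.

0.400

At P_A = 28 and P_B = 15.7: Q_A = 41.087.
∂Q_A/∂P_B = 8.3/(2√P_B) = 8.3/(2√15.7) = 1.0474.
ε = (∂Q_A/∂P_B)(P_B/Q_A) = 1.0474 × (15.7/41.087) ≈ 0.400.
ε > 0: substitutes.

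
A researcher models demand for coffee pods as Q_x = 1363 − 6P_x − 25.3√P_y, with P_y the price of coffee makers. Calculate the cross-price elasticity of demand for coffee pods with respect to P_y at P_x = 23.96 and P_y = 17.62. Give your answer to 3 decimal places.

-0.048

At P_x = 23.96 and P_y = 17.62: Q_x = 1113.040.
∂Q_x/∂P_y = -25.3/(2√P_y) = -25.3/(2√17.62) = -3.0136.
ε = (∂Q_x/∂P_y)(P_y/Q_x) = -3.0136 × (17.62/1113.040) ≈ -0.048.
ε < 0: complements.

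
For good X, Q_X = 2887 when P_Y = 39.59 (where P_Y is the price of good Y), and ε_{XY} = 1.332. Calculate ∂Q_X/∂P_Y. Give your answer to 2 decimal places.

ε = (∂Q_X/∂P_Y)·(P_Y/Q_X) ⇒ ∂Q_X/∂P_Y = ε·Q_X/P_Y = 1.332 × 2887/39.59 ≈ 97.13.

97.13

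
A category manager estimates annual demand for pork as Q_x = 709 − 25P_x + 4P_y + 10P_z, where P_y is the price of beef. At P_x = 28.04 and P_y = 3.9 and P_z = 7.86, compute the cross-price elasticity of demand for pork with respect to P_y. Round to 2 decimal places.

0.15

At P_x = 28.04 and P_y = 3.9 and P_z = 7.86: Q_x = 102.2.
∂Q_x/∂P_y = 4.
ε = (∂Q_x/∂P_y)(P_y/Q_x) = 4 × (3.9/102.2) ≈ 0.15.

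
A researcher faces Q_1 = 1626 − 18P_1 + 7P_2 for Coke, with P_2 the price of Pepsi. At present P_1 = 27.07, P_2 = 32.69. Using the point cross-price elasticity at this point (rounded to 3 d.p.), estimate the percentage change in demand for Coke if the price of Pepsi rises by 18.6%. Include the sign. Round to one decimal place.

At P_1 = 27.07, P_2 = 32.69: Q_1 = 1367.57.
∂Q_1/∂P_2 = 7.
ε = (∂Q_1/∂P_2)(P_2/Q_1) = 7.0000 × 32.69/1367.57 ≈ 0.167.
%ΔQ_1 ≈ ε × %ΔP_2 = 0.167 × (18.6%) = 3.1%.

3.1%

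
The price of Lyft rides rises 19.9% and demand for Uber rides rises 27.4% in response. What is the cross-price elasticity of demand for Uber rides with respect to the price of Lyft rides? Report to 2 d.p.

1.38

ε = (%ΔQ of Uber rides) / (%ΔP of Lyft rides) = (27.4%) / (19.9%) ≈ 1.38.
Positive cross-price elasticity: substitutes.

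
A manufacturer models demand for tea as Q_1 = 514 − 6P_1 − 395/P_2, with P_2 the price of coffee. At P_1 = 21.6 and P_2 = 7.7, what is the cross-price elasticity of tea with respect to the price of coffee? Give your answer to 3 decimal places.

At P_1 = 21.6 and P_2 = 7.7: Q_1 = 333.101.
∂Q_1/∂P_2 = 395/P_2² = 6.6622.
ε = (∂Q_1/∂P_2)(P_2/Q_1) = 6.6622 × (7.7/333.101) ≈ 0.154.
ε > 0: substitutes.

0.154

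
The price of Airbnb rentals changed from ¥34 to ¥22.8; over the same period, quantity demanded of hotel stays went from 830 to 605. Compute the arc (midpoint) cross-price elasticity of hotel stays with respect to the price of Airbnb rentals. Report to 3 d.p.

0.795

ΔQ_A = 605 − 830 = -225; ΔP_B = 22.8 − 34 = -11.2.
Midpoints: Q̄_A = 717.5, P̄_B = 28.40.
ε = (ΔQ_A/Q̄_A)/(ΔP_B/P̄_B) = (-225/717.5)/(-11.2/28.40) ≈ 0.795.
ε > 0: hotel stays and Airbnb rentals are substitutes.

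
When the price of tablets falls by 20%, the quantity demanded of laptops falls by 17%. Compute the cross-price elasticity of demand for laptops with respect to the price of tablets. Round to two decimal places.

ε = (%ΔQ of laptops) / (%ΔP of tablets) = (-17%) / (-20%) ≈ 0.85.

0.85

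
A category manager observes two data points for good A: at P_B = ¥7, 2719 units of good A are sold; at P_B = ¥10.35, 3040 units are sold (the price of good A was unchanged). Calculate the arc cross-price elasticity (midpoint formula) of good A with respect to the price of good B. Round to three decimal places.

0.289

ΔQ_A = 3040 − 2719 = 321; ΔP_B = 10.35 − 7 = 3.35.
Midpoints: Q̄_A = 2879.5, P̄_B = 8.68.
ε = (ΔQ_A/Q̄_A)/(ΔP_B/P̄_B) = (321/2879.5)/(3.35/8.68) ≈ 0.289.
ε > 0: good A and good B are substitutes.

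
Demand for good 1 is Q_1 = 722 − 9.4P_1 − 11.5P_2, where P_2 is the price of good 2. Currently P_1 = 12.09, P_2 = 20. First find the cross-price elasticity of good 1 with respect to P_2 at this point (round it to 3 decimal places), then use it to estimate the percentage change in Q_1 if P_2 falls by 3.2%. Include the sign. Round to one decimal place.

1.9%

At P_1 = 12.09, P_2 = 20: Q_1 = 378.354.
∂Q_1/∂P_2 = -11.5.
ε = (∂Q_1/∂P_2)(P_2/Q_1) = -11.5000 × 20/378.354 ≈ -0.608.
%ΔQ_1 ≈ ε × %ΔP_2 = -0.608 × (-3.2%) = 1.9%.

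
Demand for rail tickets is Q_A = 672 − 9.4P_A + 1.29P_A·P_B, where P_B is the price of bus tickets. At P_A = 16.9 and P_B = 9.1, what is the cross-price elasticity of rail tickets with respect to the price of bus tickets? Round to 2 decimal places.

0.28

At P_A = 16.9 and P_B = 9.1: Q_A = 711.529.
∂Q_A/∂P_B = 1.29P_A = 1.29(16.9) = 21.8010.
ε = (∂Q_A/∂P_B)(P_B/Q_A) = 21.8010 × (9.1/711.529) ≈ 0.28.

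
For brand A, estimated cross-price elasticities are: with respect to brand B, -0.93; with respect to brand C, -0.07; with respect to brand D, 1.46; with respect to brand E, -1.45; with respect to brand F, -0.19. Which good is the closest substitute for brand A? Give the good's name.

Substitutes have ε > 0. Among the positive values, 1.46 (brand D) is largest.

brand D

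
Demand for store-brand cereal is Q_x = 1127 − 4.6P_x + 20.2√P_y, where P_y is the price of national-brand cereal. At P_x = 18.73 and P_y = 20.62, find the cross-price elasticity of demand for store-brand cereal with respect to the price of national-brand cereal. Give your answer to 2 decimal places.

At P_x = 18.73 and P_y = 20.62: Q_x = 1132.569.
∂Q_x/∂P_y = 20.2/(2√P_y) = 20.2/(2√20.62) = 2.2242.
ε = (∂Q_x/∂P_y)(P_y/Q_x) = 2.2242 × (20.62/1132.569) ≈ 0.04.
ε > 0: substitutes.

0.04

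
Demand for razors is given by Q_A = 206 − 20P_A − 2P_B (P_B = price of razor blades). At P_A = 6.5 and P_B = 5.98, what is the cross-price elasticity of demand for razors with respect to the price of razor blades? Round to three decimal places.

-0.187

At P_A = 6.5 and P_B = 5.98: Q_A = 64.04.
∂Q_A/∂P_B = -2.
ε = (∂Q_A/∂P_B)(P_B/Q_A) = -2 × (5.98/64.04) ≈ -0.187.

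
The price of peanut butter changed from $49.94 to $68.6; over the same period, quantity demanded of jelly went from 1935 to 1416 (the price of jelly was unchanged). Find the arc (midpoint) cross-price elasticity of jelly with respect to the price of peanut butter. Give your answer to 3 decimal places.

ΔQ_A = 1416 − 1935 = -519; ΔP_B = 68.6 − 49.94 = 18.66.
Midpoints: Q̄_A = 1675.5, P̄_B = 59.27.
ε = (ΔQ_A/Q̄_A)/(ΔP_B/P̄_B) = (-519/1675.5)/(18.66/59.27) ≈ -0.984.
ε < 0: jelly and peanut butter are complements.

-0.984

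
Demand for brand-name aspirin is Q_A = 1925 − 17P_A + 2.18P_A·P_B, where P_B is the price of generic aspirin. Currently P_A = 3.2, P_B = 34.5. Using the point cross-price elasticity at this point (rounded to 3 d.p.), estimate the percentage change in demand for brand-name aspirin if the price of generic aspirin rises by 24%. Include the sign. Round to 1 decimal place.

2.7%

At P_A = 3.2, P_B = 34.5: Q_A = 2111.272.
∂Q_A/∂P_B = 2.18P_A = 6.9760.
ε = (∂Q_A/∂P_B)(P_B/Q_A) = 6.9760 × 34.5/2111.272 ≈ 0.114.
%ΔQ_A ≈ ε × %ΔP_B = 0.114 × (24%) = 2.7%.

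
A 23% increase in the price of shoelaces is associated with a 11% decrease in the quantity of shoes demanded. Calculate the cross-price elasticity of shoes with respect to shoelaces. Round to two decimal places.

-0.48

ε = (%ΔQ of shoes) / (%ΔP of shoelaces) = (-11%) / (23%) ≈ -0.48.
Negative cross-price elasticity: complements.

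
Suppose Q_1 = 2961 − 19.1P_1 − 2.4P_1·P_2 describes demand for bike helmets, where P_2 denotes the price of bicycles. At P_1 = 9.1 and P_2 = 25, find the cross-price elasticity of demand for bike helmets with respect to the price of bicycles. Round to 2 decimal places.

-0.24

At P_1 = 9.1 and P_2 = 25: Q_1 = 2241.19.
∂Q_1/∂P_2 = -2.4P_1 = -2.4(9.1) = -21.8400.
ε = (∂Q_1/∂P_2)(P_2/Q_1) = -21.8400 × (25/2241.19) ≈ -0.24.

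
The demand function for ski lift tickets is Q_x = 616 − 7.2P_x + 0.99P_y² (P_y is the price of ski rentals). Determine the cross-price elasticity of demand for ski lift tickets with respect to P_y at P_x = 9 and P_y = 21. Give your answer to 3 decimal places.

0.884

At P_x = 9 and P_y = 21: Q_x = 987.79.
∂Q_x/∂P_y = 1.98P_y = 1.98(21) = 41.5800.
ε = (∂Q_x/∂P_y)(P_y/Q_x) = 41.5800 × (21/987.79) ≈ 0.884.
ε > 0: substitutes.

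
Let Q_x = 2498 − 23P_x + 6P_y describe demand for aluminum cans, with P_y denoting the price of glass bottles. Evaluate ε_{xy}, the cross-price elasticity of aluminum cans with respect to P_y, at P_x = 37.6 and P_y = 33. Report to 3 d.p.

0.108

At P_x = 37.6 and P_y = 33: Q_x = 1831.2.
∂Q_x/∂P_y = 6.
ε = (∂Q_x/∂P_y)(P_y/Q_x) = 6 × (33/1831.2) ≈ 0.108.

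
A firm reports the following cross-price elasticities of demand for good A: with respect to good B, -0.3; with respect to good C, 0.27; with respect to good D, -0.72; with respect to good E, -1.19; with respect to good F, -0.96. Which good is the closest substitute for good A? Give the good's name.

good C

Substitutes have ε > 0. Among the positive values, 0.27 (good C) is largest.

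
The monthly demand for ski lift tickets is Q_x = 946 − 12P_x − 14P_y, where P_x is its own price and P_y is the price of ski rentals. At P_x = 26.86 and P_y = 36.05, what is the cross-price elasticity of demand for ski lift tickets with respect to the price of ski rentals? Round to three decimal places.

At P_x = 26.86 and P_y = 36.05: Q_x = 118.98.
∂Q_x/∂P_y = -14.
ε = (∂Q_x/∂P_y)(P_y/Q_x) = -14 × (36.05/118.98) ≈ -4.242.
Since ε < 0, ski lift tickets and ski rentals are complements.

-4.242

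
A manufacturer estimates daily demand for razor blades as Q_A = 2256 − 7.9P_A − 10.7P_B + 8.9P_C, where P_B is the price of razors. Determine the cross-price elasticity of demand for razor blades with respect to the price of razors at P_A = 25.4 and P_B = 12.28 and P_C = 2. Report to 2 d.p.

-0.07

At P_A = 25.4 and P_B = 12.28 and P_C = 2: Q_A = 1941.744.
∂Q_A/∂P_B = -10.7.
ε = (∂Q_A/∂P_B)(P_B/Q_A) = -10.7 × (12.28/1941.744) ≈ -0.07.
Since ε < 0, razor blades and razors are complements.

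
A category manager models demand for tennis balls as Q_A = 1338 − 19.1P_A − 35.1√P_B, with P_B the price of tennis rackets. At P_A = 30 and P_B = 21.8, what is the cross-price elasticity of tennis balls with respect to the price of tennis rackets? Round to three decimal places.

-0.136

At P_A = 30 and P_B = 21.8: Q_A = 601.116.
∂Q_A/∂P_B = -35.1/(2√P_B) = -35.1/(2√21.8) = -3.7588.
ε = (∂Q_A/∂P_B)(P_B/Q_A) = -3.7588 × (21.8/601.116) ≈ -0.136.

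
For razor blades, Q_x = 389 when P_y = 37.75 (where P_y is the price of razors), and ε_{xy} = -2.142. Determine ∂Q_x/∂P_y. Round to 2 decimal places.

ε = (∂Q_x/∂P_y)·(P_y/Q_x) ⇒ ∂Q_x/∂P_y = ε·Q_x/P_y = -2.142 × 389/37.75 ≈ -22.07.

-22.07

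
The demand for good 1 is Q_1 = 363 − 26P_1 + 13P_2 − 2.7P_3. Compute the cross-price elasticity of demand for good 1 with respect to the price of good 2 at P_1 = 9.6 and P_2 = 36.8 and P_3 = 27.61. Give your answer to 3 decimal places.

At P_1 = 9.6 and P_2 = 36.8 and P_3 = 27.61: Q_1 = 517.253.
∂Q_1/∂P_2 = 13.
ε = (∂Q_1/∂P_2)(P_2/Q_1) = 13 × (36.8/517.253) ≈ 0.925.

0.925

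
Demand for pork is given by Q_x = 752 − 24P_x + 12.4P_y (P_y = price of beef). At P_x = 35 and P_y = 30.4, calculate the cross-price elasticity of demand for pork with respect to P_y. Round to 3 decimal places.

1.305

At P_x = 35 and P_y = 30.4: Q_x = 288.96.
∂Q_x/∂P_y = 12.4.
ε = (∂Q_x/∂P_y)(P_y/Q_x) = 12.4 × (30.4/288.96) ≈ 1.305.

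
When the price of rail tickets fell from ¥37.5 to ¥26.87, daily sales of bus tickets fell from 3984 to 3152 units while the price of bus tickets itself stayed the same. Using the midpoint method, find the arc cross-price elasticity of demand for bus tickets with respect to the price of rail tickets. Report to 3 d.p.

0.706

ΔQ_A = 3152 − 3984 = -832; ΔP_B = 26.87 − 37.5 = -10.63.
Midpoints: Q̄_A = 3568.0, P̄_B = 32.19.
ε = (ΔQ_A/Q̄_A)/(ΔP_B/P̄_B) = (-832/3568.0)/(-10.63/32.19) ≈ 0.706.
ε > 0: bus tickets and rail tickets are substitutes.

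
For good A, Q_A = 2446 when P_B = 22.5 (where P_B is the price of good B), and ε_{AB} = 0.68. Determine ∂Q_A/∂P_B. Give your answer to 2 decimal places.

73.92

ε = (∂Q_A/∂P_B)·(P_B/Q_A) ⇒ ∂Q_A/∂P_B = ε·Q_A/P_B = 0.68 × 2446/22.5 ≈ 73.92.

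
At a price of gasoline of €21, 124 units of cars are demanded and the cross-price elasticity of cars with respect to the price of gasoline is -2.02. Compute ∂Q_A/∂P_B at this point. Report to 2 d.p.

-11.93

ε = (∂Q_A/∂P_B)·(P_B/Q_A) ⇒ ∂Q_A/∂P_B = ε·Q_A/P_B = -2.02 × 124/21 ≈ -11.93.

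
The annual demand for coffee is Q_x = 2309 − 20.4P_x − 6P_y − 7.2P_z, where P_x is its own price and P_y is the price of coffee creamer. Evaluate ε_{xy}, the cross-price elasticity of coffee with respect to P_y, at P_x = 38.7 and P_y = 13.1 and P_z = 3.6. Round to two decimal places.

-0.06

At P_x = 38.7 and P_y = 13.1 and P_z = 3.6: Q_x = 1415.
∂Q_x/∂P_y = -6.
ε = (∂Q_x/∂P_y)(P_y/Q_x) = -6 × (13.1/1415) ≈ -0.06.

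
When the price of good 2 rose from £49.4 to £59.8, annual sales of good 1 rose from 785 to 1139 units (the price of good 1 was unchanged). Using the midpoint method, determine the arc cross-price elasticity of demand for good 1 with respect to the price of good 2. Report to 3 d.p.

1.932

ΔQ_1 = 1139 − 785 = 354; ΔP_2 = 59.8 − 49.4 = 10.4.
Midpoints: Q̄_1 = 962.0, P̄_2 = 54.60.
ε = (ΔQ_1/Q̄_1)/(ΔP_2/P̄_2) = (354/962.0)/(10.4/54.60) ≈ 1.932.
ε > 0: good 1 and good 2 are substitutes.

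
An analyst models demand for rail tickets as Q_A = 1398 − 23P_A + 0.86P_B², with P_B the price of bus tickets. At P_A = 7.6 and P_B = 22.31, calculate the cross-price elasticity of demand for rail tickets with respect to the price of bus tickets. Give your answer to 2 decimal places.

0.52

At P_A = 7.6 and P_B = 22.31: Q_A = 1651.253.
∂Q_A/∂P_B = 1.72P_B = 1.72(22.31) = 38.3732.
ε = (∂Q_A/∂P_B)(P_B/Q_A) = 38.3732 × (22.31/1651.253) ≈ 0.52.
ε > 0: substitutes.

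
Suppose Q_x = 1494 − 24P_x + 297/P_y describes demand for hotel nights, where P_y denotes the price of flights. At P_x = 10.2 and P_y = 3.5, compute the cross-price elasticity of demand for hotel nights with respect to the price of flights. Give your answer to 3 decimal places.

-0.064

At P_x = 10.2 and P_y = 3.5: Q_x = 1334.057.
∂Q_x/∂P_y = −297/P_y² = -24.2449.
ε = (∂Q_x/∂P_y)(P_y/Q_x) = -24.2449 × (3.5/1334.057) ≈ -0.064.
ε < 0: complements.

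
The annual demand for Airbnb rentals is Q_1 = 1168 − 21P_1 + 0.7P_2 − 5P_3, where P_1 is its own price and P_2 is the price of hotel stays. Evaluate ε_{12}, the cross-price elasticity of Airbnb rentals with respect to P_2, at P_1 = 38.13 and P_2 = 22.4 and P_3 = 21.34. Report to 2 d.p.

0.06

At P_1 = 38.13 and P_2 = 22.4 and P_3 = 21.34: Q_1 = 276.25.
∂Q_1/∂P_2 = 0.7.
ε = (∂Q_1/∂P_2)(P_2/Q_1) = 0.7 × (22.4/276.25) ≈ 0.06.
Since ε > 0, Airbnb rentals and hotel stays are substitutes.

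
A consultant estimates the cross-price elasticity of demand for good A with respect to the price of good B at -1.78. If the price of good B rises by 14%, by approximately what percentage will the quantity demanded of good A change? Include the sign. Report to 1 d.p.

-24.9%

%ΔQ ≈ ε × %ΔP of good B = -1.78 × (14%) = -24.9%.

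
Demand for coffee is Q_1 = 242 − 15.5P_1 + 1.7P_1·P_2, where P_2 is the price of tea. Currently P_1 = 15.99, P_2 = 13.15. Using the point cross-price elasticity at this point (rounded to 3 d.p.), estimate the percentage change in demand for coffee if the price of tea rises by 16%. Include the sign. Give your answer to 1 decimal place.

At P_1 = 15.99, P_2 = 13.15: Q_1 = 351.611.
∂Q_1/∂P_2 = 1.7P_1 = 27.1830.
ε = (∂Q_1/∂P_2)(P_2/Q_1) = 27.1830 × 13.15/351.611 ≈ 1.017.
%ΔQ_1 ≈ ε × %ΔP_2 = 1.017 × (16%) = 16.3%.

16.3%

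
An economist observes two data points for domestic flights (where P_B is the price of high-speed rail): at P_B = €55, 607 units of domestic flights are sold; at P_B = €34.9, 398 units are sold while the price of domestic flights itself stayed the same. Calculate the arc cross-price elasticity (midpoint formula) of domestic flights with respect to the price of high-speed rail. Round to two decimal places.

0.93

ΔQ_A = 398 − 607 = -209; ΔP_B = 34.9 − 55 = -20.1.
Midpoints: Q̄_A = 502.5, P̄_B = 44.95.
ε = (ΔQ_A/Q̄_A)/(ΔP_B/P̄_B) = (-209/502.5)/(-20.1/44.95) ≈ 0.93.
ε > 0: domestic flights and high-speed rail are substitutes.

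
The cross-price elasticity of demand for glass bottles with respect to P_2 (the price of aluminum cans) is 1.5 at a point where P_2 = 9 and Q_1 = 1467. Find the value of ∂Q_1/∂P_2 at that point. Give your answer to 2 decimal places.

244.50

ε = (∂Q_1/∂P_2)·(P_2/Q_1) ⇒ ∂Q_1/∂P_2 = ε·Q_1/P_2 = 1.5 × 1467/9 ≈ 244.50.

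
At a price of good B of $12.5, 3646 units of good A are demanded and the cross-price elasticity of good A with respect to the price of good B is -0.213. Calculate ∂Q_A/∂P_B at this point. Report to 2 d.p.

ε = (∂Q_A/∂P_B)·(P_B/Q_A) ⇒ ∂Q_A/∂P_B = ε·Q_A/P_B = -0.213 × 3646/12.5 ≈ -62.13.

-62.13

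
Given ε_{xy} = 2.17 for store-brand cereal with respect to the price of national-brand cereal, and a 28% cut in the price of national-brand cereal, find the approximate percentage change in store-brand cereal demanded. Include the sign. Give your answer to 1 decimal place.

%ΔQ ≈ ε × %ΔP of national-brand cereal = 2.17 × (-28%) = -60.8%.
Demand for store-brand cereal falls by about 60.8%.

-60.8%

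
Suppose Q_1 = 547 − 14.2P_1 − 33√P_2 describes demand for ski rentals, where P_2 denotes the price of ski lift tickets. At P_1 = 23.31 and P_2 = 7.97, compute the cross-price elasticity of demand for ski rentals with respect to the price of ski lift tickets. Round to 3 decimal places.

-0.379

At P_1 = 23.31 and P_2 = 7.97: Q_1 = 122.835.
∂Q_1/∂P_2 = -33/(2√P_2) = -33/(2√7.97) = -5.8446.
ε = (∂Q_1/∂P_2)(P_2/Q_1) = -5.8446 × (7.97/122.835) ≈ -0.379.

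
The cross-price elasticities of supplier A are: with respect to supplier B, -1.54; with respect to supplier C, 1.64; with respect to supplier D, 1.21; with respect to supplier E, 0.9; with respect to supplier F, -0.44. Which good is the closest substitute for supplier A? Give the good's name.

supplier C

Substitutes have ε > 0. Among the positive values, 1.64 (supplier C) is largest.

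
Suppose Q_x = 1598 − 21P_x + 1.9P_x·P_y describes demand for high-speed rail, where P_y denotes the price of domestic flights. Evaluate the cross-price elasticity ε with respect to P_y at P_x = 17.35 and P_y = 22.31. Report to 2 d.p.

At P_x = 17.35 and P_y = 22.31: Q_x = 1969.099.
∂Q_x/∂P_y = 1.9P_x = 1.9(17.35) = 32.9650.
ε = (∂Q_x/∂P_y)(P_y/Q_x) = 32.9650 × (22.31/1969.099) ≈ 0.37.

0.37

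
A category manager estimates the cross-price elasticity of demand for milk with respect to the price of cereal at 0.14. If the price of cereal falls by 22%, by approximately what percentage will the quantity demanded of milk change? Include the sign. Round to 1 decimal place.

-3.1%

%ΔQ ≈ ε × %ΔP of cereal = 0.14 × (-22%) = -3.1%.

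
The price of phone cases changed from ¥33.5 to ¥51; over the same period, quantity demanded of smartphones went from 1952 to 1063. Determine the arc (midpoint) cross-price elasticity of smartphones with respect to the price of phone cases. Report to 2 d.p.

-1.42

ΔQ_A = 1063 − 1952 = -889; ΔP_B = 51 − 33.5 = 17.5.
Midpoints: Q̄_A = 1507.5, P̄_B = 42.25.
ε = (ΔQ_A/Q̄_A)/(ΔP_B/P̄_B) = (-889/1507.5)/(17.5/42.25) ≈ -1.42.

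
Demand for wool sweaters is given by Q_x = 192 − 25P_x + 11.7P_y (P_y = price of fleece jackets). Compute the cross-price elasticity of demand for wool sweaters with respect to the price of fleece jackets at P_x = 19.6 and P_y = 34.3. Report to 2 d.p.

At P_x = 19.6 and P_y = 34.3: Q_x = 103.31.
∂Q_x/∂P_y = 11.7.
ε = (∂Q_x/∂P_y)(P_y/Q_x) = 11.7 × (34.3/103.31) ≈ 3.88.
Since ε > 0, wool sweaters and fleece jackets are substitutes.

3.88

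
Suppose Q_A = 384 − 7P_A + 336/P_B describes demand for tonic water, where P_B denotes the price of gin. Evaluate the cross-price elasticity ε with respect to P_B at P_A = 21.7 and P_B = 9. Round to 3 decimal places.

At P_A = 21.7 and P_B = 9: Q_A = 269.433.
∂Q_A/∂P_B = −336/P_B² = -4.1481.
ε = (∂Q_A/∂P_B)(P_B/Q_A) = -4.1481 × (9/269.433) ≈ -0.139.

-0.139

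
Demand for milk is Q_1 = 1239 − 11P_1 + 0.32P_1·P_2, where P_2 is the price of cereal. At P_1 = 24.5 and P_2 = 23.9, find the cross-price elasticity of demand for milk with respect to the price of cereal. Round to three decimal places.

0.162

At P_1 = 24.5 and P_2 = 23.9: Q_1 = 1156.876.
∂Q_1/∂P_2 = 0.32P_1 = 0.32(24.5) = 7.8400.
ε = (∂Q_1/∂P_2)(P_2/Q_1) = 7.8400 × (23.9/1156.876) ≈ 0.162.
ε > 0: substitutes.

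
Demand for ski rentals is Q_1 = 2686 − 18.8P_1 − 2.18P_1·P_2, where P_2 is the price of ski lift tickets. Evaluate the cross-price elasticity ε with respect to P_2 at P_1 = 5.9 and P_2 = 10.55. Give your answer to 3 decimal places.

At P_1 = 5.9 and P_2 = 10.55: Q_1 = 2439.386.
∂Q_1/∂P_2 = -2.18P_1 = -2.18(5.9) = -12.8620.
ε = (∂Q_1/∂P_2)(P_2/Q_1) = -12.8620 × (10.55/2439.386) ≈ -0.056.

-0.056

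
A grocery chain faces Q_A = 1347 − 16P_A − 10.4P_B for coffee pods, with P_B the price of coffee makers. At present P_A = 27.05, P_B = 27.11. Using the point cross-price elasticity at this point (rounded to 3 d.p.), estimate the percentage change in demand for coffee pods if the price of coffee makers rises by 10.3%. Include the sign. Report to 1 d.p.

At P_A = 27.05, P_B = 27.11: Q_A = 632.256.
∂Q_A/∂P_B = -10.4.
ε = (∂Q_A/∂P_B)(P_B/Q_A) = -10.4000 × 27.11/632.256 ≈ -0.446.
%ΔQ_A ≈ ε × %ΔP_B = -0.446 × (10.3%) = -4.6%.

-4.6%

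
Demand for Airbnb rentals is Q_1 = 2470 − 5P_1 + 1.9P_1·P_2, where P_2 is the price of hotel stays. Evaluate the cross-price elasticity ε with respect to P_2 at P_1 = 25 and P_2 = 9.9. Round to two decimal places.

0.17

At P_1 = 25 and P_2 = 9.9: Q_1 = 2815.25.
∂Q_1/∂P_2 = 1.9P_1 = 1.9(25) = 47.5000.
ε = (∂Q_1/∂P_2)(P_2/Q_1) = 47.5000 × (9.9/2815.25) ≈ 0.17.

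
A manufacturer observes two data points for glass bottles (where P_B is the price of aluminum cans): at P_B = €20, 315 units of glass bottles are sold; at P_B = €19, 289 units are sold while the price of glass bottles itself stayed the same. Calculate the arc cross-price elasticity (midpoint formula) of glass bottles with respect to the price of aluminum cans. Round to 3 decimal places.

ΔQ_A = 289 − 315 = -26; ΔP_B = 19 − 20 = -1.
Midpoints: Q̄_A = 302.0, P̄_B = 19.50.
ε = (ΔQ_A/Q̄_A)/(ΔP_B/P̄_B) = (-26/302.0)/(-1/19.50) ≈ 1.679.

1.679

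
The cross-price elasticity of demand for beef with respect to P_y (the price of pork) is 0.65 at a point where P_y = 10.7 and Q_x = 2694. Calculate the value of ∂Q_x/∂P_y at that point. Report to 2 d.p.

163.65

ε = (∂Q_x/∂P_y)·(P_y/Q_x) ⇒ ∂Q_x/∂P_y = ε·Q_x/P_y = 0.65 × 2694/10.7 ≈ 163.65.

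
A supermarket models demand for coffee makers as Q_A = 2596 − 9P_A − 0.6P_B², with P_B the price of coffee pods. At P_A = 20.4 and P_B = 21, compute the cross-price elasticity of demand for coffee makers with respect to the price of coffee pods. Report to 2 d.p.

At P_A = 20.4 and P_B = 21: Q_A = 2147.8.
∂Q_A/∂P_B = -1.2P_B = -1.2(21) = -25.2000.
ε = (∂Q_A/∂P_B)(P_B/Q_A) = -25.2000 × (21/2147.8) ≈ -0.25.
ε < 0: complements.

-0.25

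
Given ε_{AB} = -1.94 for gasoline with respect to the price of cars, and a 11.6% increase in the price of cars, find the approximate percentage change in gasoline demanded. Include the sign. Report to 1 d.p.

-22.5%

%ΔQ ≈ ε × %ΔP of cars = -1.94 × (11.6%) = -22.5%.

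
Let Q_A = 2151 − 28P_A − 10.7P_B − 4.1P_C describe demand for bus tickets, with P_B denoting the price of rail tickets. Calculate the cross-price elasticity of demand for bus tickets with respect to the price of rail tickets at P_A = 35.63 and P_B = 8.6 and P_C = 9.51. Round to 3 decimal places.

At P_A = 35.63 and P_B = 8.6 and P_C = 9.51: Q_A = 1022.349.
∂Q_A/∂P_B = -10.7.
ε = (∂Q_A/∂P_B)(P_B/Q_A) = -10.7 × (8.6/1022.349) ≈ -0.090.

-0.090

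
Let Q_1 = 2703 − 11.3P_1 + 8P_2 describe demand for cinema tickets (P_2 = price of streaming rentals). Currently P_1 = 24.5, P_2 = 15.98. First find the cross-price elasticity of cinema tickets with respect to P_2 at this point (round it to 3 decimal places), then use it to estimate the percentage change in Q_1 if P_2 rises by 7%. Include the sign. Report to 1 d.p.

0.4%

At P_1 = 24.5, P_2 = 15.98: Q_1 = 2553.99.
∂Q_1/∂P_2 = 8.
ε = (∂Q_1/∂P_2)(P_2/Q_1) = 8.0000 × 15.98/2553.99 ≈ 0.050.
%ΔQ_1 ≈ ε × %ΔP_2 = 0.050 × (7%) = 0.4%.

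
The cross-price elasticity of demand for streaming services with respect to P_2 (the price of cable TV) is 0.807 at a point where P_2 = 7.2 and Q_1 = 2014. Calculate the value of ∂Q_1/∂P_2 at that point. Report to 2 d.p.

225.74

ε = (∂Q_1/∂P_2)·(P_2/Q_1) ⇒ ∂Q_1/∂P_2 = ε·Q_1/P_2 = 0.807 × 2014/7.2 ≈ 225.74.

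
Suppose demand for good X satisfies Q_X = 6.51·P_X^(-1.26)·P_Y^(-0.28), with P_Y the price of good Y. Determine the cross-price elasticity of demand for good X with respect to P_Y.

In a log-linear (constant-elasticity) demand function, the coefficient on the exponent of P_Y is the cross-price elasticity.
ε = -0.28. Negative, so good X and good Y are complements.

-0.28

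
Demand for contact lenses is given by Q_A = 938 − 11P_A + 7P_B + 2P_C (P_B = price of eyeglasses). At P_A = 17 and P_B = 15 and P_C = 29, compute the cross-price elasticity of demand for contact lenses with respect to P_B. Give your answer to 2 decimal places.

0.11

At P_A = 17 and P_B = 15 and P_C = 29: Q_A = 914.
∂Q_A/∂P_B = 7.
ε = (∂Q_A/∂P_B)(P_B/Q_A) = 7 × (15/914) ≈ 0.11.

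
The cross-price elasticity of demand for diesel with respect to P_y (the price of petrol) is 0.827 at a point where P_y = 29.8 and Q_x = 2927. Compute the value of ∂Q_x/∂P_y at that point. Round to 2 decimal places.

ε = (∂Q_x/∂P_y)·(P_y/Q_x) ⇒ ∂Q_x/∂P_y = ε·Q_x/P_y = 0.827 × 2927/29.8 ≈ 81.23.

81.23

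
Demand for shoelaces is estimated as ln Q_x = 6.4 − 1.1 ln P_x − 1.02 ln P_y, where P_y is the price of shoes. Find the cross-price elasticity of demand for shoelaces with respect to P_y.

In a log-linear (constant-elasticity) demand function, the coefficient on ln P_y is the cross-price elasticity.
ε = -1.02. Negative, so shoelaces and shoes are complements.

-1.02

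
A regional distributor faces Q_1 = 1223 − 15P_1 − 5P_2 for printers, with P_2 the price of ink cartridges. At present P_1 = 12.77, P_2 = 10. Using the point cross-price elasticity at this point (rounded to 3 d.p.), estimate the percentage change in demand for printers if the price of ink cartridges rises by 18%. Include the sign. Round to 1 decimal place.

-0.9%

At P_1 = 12.77, P_2 = 10: Q_1 = 981.45.
∂Q_1/∂P_2 = -5.
ε = (∂Q_1/∂P_2)(P_2/Q_1) = -5.0000 × 10/981.45 ≈ -0.051.
%ΔQ_1 ≈ ε × %ΔP_2 = -0.051 × (18%) = -0.9%.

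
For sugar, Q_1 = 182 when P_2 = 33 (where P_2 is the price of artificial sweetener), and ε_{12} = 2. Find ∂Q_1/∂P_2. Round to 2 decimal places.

ε = (∂Q_1/∂P_2)·(P_2/Q_1) ⇒ ∂Q_1/∂P_2 = ε·Q_1/P_2 = 2 × 182/33 ≈ 11.03.

11.03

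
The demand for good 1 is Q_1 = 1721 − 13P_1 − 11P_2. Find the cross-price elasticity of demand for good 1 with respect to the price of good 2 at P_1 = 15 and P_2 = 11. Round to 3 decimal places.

-0.086

At P_1 = 15 and P_2 = 11: Q_1 = 1405.
∂Q_1/∂P_2 = -11.
ε = (∂Q_1/∂P_2)(P_2/Q_1) = -11 × (11/1405) ≈ -0.086.
Since ε < 0, good 1 and good 2 are complements.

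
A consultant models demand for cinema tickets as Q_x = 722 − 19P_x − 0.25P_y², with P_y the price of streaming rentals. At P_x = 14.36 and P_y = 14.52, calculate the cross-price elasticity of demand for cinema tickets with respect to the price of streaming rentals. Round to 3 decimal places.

-0.266

At P_x = 14.36 and P_y = 14.52: Q_x = 396.452.
∂Q_x/∂P_y = -0.5P_y = -0.5(14.52) = -7.2600.
ε = (∂Q_x/∂P_y)(P_y/Q_x) = -7.2600 × (14.52/396.452) ≈ -0.266.
ε < 0: complements.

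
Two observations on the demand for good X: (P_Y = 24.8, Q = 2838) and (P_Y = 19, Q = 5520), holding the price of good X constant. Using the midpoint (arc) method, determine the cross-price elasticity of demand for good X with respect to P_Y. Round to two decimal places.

-2.42

ΔQ_X = 5520 − 2838 = 2682; ΔP_Y = 19 − 24.8 = -5.8.
Midpoints: Q̄_X = 4179.0, P̄_Y = 21.90.
ε = (ΔQ_X/Q̄_X)/(ΔP_Y/P̄_Y) = (2682/4179.0)/(-5.8/21.90) ≈ -2.42.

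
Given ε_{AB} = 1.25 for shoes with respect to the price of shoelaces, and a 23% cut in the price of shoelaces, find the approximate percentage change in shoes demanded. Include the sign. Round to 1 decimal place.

%ΔQ ≈ ε × %ΔP of shoelaces = 1.25 × (-23%) = -28.8%.
Demand for shoes falls by about 28.8%.

-28.8%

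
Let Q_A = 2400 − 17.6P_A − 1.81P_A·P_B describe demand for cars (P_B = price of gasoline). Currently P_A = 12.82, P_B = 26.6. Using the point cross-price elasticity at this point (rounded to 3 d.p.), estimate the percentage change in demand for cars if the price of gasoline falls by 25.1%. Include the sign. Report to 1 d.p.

At P_A = 12.82, P_B = 26.6: Q_A = 1557.136.
∂Q_A/∂P_B = -1.81P_A = -23.2042.
ε = (∂Q_A/∂P_B)(P_B/Q_A) = -23.2042 × 26.6/1557.136 ≈ -0.396.
%ΔQ_A ≈ ε × %ΔP_B = -0.396 × (-25.1%) = 9.9%.

9.9%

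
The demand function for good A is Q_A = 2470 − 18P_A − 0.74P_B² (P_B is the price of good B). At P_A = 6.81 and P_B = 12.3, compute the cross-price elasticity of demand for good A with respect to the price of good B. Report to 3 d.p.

-0.100

At P_A = 6.81 and P_B = 12.3: Q_A = 2235.465.
∂Q_A/∂P_B = -1.48P_B = -1.48(12.3) = -18.2040.
ε = (∂Q_A/∂P_B)(P_B/Q_A) = -18.2040 × (12.3/2235.465) ≈ -0.100.
ε < 0: complements.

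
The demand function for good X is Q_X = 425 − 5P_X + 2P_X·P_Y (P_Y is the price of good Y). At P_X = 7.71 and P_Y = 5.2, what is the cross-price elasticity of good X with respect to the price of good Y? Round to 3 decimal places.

0.172

At P_X = 7.71 and P_Y = 5.2: Q_X = 466.634.
∂Q_X/∂P_Y = 2P_X = 2(7.71) = 15.4200.
ε = (∂Q_X/∂P_Y)(P_Y/Q_X) = 15.4200 × (5.2/466.634) ≈ 0.172.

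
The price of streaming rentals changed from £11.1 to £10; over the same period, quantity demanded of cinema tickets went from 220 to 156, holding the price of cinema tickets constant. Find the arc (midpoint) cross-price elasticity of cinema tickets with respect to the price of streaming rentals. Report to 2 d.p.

3.26

ΔQ_A = 156 − 220 = -64; ΔP_B = 10 − 11.1 = -1.1.
Midpoints: Q̄_A = 188.0, P̄_B = 10.55.
ε = (ΔQ_A/Q̄_A)/(ΔP_B/P̄_B) = (-64/188.0)/(-1.1/10.55) ≈ 3.26.
ε > 0: cinema tickets and streaming rentals are substitutes.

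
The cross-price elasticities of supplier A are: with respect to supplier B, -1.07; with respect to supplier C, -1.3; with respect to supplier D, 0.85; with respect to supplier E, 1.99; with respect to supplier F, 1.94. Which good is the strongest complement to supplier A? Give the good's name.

Complements have ε < 0. The most negative value is -1.3 (supplier C).

supplier C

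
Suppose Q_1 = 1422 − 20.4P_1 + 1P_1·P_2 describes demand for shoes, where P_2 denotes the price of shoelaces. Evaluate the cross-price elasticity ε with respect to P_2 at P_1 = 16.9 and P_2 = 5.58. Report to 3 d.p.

At P_1 = 16.9 and P_2 = 5.58: Q_1 = 1171.542.
∂Q_1/∂P_2 = 1P_1 = 1(16.9) = 16.9000.
ε = (∂Q_1/∂P_2)(P_2/Q_1) = 16.9000 × (5.58/1171.542) ≈ 0.080.
ε > 0: substitutes.

0.080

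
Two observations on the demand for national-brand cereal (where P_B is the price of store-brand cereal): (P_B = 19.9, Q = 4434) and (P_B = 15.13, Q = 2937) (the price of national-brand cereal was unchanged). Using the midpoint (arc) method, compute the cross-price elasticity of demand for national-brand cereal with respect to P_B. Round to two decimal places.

1.49

ΔQ_A = 2937 − 4434 = -1497; ΔP_B = 15.13 − 19.9 = -4.77.
Midpoints: Q̄_A = 3685.5, P̄_B = 17.52.
ε = (ΔQ_A/Q̄_A)/(ΔP_B/P̄_B) = (-1497/3685.5)/(-4.77/17.52) ≈ 1.49.
ε > 0: national-brand cereal and store-brand cereal are substitutes.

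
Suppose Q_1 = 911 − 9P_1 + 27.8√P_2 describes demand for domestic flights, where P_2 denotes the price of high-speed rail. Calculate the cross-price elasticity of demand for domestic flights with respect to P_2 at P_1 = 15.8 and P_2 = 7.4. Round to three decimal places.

0.045

At P_1 = 15.8 and P_2 = 7.4: Q_1 = 844.424.
∂Q_1/∂P_2 = 27.8/(2√P_2) = 27.8/(2√7.4) = 5.1097.
ε = (∂Q_1/∂P_2)(P_2/Q_1) = 5.1097 × (7.4/844.424) ≈ 0.045.
ε > 0: substitutes.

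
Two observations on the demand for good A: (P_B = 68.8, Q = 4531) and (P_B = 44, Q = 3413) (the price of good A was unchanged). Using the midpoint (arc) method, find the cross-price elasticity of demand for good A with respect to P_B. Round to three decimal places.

0.640

ΔQ_A = 3413 − 4531 = -1118; ΔP_B = 44 − 68.8 = -24.8.
Midpoints: Q̄_A = 3972.0, P̄_B = 56.40.
ε = (ΔQ_A/Q̄_A)/(ΔP_B/P̄_B) = (-1118/3972.0)/(-24.8/56.40) ≈ 0.640.
ε > 0: good A and good B are substitutes.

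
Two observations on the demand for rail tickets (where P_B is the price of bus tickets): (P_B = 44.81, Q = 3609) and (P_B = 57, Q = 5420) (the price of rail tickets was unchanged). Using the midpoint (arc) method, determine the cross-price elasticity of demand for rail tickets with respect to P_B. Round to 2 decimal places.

1.68

ΔQ_A = 5420 − 3609 = 1811; ΔP_B = 57 − 44.81 = 12.19.
Midpoints: Q̄_A = 4514.5, P̄_B = 50.91.
ε = (ΔQ_A/Q̄_A)/(ΔP_B/P̄_B) = (1811/4514.5)/(12.19/50.91) ≈ 1.68.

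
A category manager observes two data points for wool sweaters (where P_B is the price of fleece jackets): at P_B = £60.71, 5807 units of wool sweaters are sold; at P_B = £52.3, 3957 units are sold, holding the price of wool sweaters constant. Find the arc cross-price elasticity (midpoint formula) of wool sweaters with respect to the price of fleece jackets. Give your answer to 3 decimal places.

ΔQ_A = 3957 − 5807 = -1850; ΔP_B = 52.3 − 60.71 = -8.41.
Midpoints: Q̄_A = 4882.0, P̄_B = 56.50.
ε = (ΔQ_A/Q̄_A)/(ΔP_B/P̄_B) = (-1850/4882.0)/(-8.41/56.50) ≈ 2.546.
ε > 0: wool sweaters and fleece jackets are substitutes.

2.546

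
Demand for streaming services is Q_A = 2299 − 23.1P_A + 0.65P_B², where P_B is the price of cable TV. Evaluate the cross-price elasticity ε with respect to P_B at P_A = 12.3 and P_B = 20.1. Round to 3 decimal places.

At P_A = 12.3 and P_B = 20.1: Q_A = 2277.476.
∂Q_A/∂P_B = 1.3P_B = 1.3(20.1) = 26.1300.
ε = (∂Q_A/∂P_B)(P_B/Q_A) = 26.1300 × (20.1/2277.476) ≈ 0.231.
ε > 0: substitutes.

0.231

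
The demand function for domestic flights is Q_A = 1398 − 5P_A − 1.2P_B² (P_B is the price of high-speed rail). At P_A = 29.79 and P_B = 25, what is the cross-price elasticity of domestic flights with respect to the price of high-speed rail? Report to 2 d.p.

At P_A = 29.79 and P_B = 25: Q_A = 499.05.
∂Q_A/∂P_B = -2.4P_B = -2.4(25) = -60.0000.
ε = (∂Q_A/∂P_B)(P_B/Q_A) = -60.0000 × (25/499.05) ≈ -3.01.
ε < 0: complements.

-3.01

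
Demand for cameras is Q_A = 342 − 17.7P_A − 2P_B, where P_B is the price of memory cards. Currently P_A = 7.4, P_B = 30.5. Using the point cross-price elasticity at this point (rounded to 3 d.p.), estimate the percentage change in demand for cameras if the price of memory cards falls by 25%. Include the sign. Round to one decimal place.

At P_A = 7.4, P_B = 30.5: Q_A = 150.02.
∂Q_A/∂P_B = -2.
ε = (∂Q_A/∂P_B)(P_B/Q_A) = -2.0000 × 30.5/150.02 ≈ -0.407.
%ΔQ_A ≈ ε × %ΔP_B = -0.407 × (-25%) = 10.2%.

10.2%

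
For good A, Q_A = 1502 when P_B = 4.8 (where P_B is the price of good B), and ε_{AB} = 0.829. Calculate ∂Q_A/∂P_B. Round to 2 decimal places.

ε = (∂Q_A/∂P_B)·(P_B/Q_A) ⇒ ∂Q_A/∂P_B = ε·Q_A/P_B = 0.829 × 1502/4.8 ≈ 259.41.

259.41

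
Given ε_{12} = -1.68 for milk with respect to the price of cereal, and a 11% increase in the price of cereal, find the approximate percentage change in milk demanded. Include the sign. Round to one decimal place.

-18.5%

%ΔQ ≈ ε × %ΔP of cereal = -1.68 × (11%) = -18.5%.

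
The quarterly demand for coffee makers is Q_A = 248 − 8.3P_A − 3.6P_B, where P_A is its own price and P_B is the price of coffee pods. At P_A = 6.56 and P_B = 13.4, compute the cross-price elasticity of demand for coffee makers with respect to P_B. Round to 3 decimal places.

-0.332

At P_A = 6.56 and P_B = 13.4: Q_A = 145.312.
∂Q_A/∂P_B = -3.6.
ε = (∂Q_A/∂P_B)(P_B/Q_A) = -3.6 × (13.4/145.312) ≈ -0.332.
Since ε < 0, coffee makers and coffee pods are complements.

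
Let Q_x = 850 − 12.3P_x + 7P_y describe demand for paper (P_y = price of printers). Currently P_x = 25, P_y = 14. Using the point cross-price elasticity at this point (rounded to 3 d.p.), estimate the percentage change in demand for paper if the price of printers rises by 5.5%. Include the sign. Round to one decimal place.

0.8%

At P_x = 25, P_y = 14: Q_x = 640.5.
∂Q_x/∂P_y = 7.
ε = (∂Q_x/∂P_y)(P_y/Q_x) = 7.0000 × 14/640.5 ≈ 0.153.
%ΔQ_x ≈ ε × %ΔP_y = 0.153 × (5.5%) = 0.8%.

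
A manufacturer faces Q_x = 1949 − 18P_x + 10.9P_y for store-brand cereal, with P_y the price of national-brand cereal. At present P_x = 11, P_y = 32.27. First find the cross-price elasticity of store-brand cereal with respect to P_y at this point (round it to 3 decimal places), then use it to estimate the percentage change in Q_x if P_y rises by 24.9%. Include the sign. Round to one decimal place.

At P_x = 11, P_y = 32.27: Q_x = 2102.743.
∂Q_x/∂P_y = 10.9.
ε = (∂Q_x/∂P_y)(P_y/Q_x) = 10.9000 × 32.27/2102.743 ≈ 0.167.
%ΔQ_x ≈ ε × %ΔP_y = 0.167 × (24.9%) = 4.2%.

4.2%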